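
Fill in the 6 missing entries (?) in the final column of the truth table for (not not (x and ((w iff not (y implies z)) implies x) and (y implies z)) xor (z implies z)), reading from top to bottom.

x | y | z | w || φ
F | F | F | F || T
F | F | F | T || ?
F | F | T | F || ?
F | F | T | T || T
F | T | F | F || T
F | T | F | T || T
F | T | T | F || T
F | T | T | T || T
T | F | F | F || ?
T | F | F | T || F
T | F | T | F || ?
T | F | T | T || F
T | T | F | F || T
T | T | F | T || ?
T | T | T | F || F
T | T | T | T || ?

T, T, F, F, T, F

Row x=F, y=F, z=F, w=T: not not (x and ((w iff not (y implies z)) implies x) and (y implies z)) = F, (z implies z) = T, so the formula = T.
Row x=F, y=F, z=T, w=F: not not (x and ((w iff not (y implies z)) implies x) and (y implies z)) = F, (z implies z) = T, so the formula = T.
Row x=T, y=F, z=F, w=F: not not (x and ((w iff not (y implies z)) implies x) and (y implies z)) = T, (z implies z) = T, so the formula = F.
Row x=T, y=F, z=T, w=F: not not (x and ((w iff not (y implies z)) implies x) and (y implies z)) = T, (z implies z) = T, so the formula = F.
Row x=T, y=T, z=F, w=T: not not (x and ((w iff not (y implies z)) implies x) and (y implies z)) = F, (z implies z) = T, so the formula = T.
Row x=T, y=T, z=T, w=T: not not (x and ((w iff not (y implies z)) implies x) and (y implies z)) = T, (z implies z) = T, so the formula = F.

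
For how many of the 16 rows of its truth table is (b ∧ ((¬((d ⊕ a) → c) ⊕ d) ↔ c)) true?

4

a | b | c | d | (d ⊕ a) | ((d ⊕ a) → c) | ¬((d ⊕ a) → c) | (¬((d ⊕ a) → c) ⊕ d) | ((¬((d ⊕ a) → c) ⊕ d) ↔ c) | φ
- | - | - | - | ------- | ------------- | -------------- | -------------------- | -------------------------- | -
T | T | T | T |    F    |       T       |       F        |          T           |             T              | T
T | T | T | F |    T    |       T       |       F        |          F           |             F              | F
T | T | F | T |    F    |       T       |       F        |          T           |             F              | F
T | T | F | F |    T    |       F       |       T        |          T           |             F              | F
T | F | T | T |    F    |       T       |       F        |          T           |             T              | F
T | F | T | F |    T    |       T       |       F        |          F           |             F              | F
T | F | F | T |    F    |       T       |       F        |          T           |             F              | F
T | F | F | F |    T    |       F       |       T        |          T           |             F              | F
F | T | T | T |    T    |       T       |       F        |          T           |             T              | T
F | T | T | F |    F    |       T       |       F        |          F           |             F              | F
F | T | F | T |    T    |       F       |       T        |          F           |             T              | T
F | T | F | F |    F    |       T       |       F        |          F           |             T              | T
F | F | T | T |    T    |       T       |       F        |          T           |             T              | F
F | F | T | F |    F    |       T       |       F        |          F           |             F              | F
F | F | F | T |    T    |       F       |       T        |          F           |             T              | F
F | F | F | F |    F    |       T       |       F        |          F           |             T              | F
The formula is true on 4 of the 16 rows.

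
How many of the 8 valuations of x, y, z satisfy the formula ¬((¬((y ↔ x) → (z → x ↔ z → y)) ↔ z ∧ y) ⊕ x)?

x  y  z  |  φ
F  F  F  |  F
F  F  T  |  F
F  T  F  |  F
F  T  T  |  T
T  F  F  |  T
T  F  T  |  T
T  T  F  |  T
T  T  T  |  F
The formula is true on 4 of the 8 rows.

4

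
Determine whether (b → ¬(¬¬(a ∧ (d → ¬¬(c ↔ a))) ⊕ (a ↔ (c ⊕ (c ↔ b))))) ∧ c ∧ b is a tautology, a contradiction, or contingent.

a | b | c | d || (c ↔ a) | ¬(c ↔ a) | ¬¬(c ↔ a) | (d → ¬¬(c ↔ a)) | (a ∧ (d → ¬¬(c ↔ a))) | ¬(a ∧ (d → ¬¬(c ↔ a))) | ¬¬(a ∧ (d → ¬¬(c ↔ a))) | (c ↔ b) | (c ⊕ (c ↔ b)) | (a ↔ (c ⊕ (c ↔ b))) | φ
F | F | F | F ||    T    |    F     |     T     |        T        |           F           |           T            |            F            |    T    |       T       |          F          | F
F | F | F | T ||    T    |    F     |     T     |        T        |           F           |           T            |            F            |    T    |       T       |          F          | F
F | F | T | F ||    F    |    T     |     F     |        T        |           F           |           T            |            F            |    F    |       T       |          F          | F
F | F | T | T ||    F    |    T     |     F     |        F        |           F           |           T            |            F            |    F    |       T       |          F          | F
F | T | F | F ||    T    |    F     |     T     |        T        |           F           |           T            |            F            |    F    |       F       |          T          | F
F | T | F | T ||    T    |    F     |     T     |        T        |           F           |           T            |            F            |    F    |       F       |          T          | F
F | T | T | F ||    F    |    T     |     F     |        T        |           F           |           T            |            F            |    T    |       F       |          T          | F
F | T | T | T ||    F    |    T     |     F     |        F        |           F           |           T            |            F            |    T    |       F       |          T          | F
T | F | F | F ||    F    |    T     |     F     |        T        |           T           |           F            |            T            |    T    |       T       |          T          | F
T | F | F | T ||    F    |    T     |     F     |        F        |           F           |           T            |            F            |    T    |       T       |          T          | F
T | F | T | F ||    T    |    F     |     T     |        T        |           T           |           F            |            T            |    F    |       T       |          T          | F
T | F | T | T ||    T    |    F     |     T     |        T        |           T           |           F            |            T            |    F    |       T       |          T          | F
T | T | F | F ||    F    |    T     |     F     |        T        |           T           |           F            |            T            |    F    |       F       |          F          | F
T | T | F | T ||    F    |    T     |     F     |        F        |           F           |           T            |            F            |    F    |       F       |          F          | F
T | T | T | F ||    T    |    F     |     T     |        T        |           T           |           F            |            T            |    T    |       F       |          F          | F
T | T | T | T ||    T    |    F     |     T     |        T        |           T           |           F            |            T            |    T    |       F       |          F          | F
Every row is F, so the formula is a contradiction.

contradiction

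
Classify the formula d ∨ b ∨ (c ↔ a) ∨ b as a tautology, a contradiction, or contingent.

contingent

a | b | c | d || (d ∨ b ∨ (c ↔ a) ∨ b)
1 | 1 | 1 | 1 ||           1          
1 | 1 | 1 | 0 ||           1          
1 | 1 | 0 | 1 ||           1          
1 | 1 | 0 | 0 ||           1          
1 | 0 | 1 | 1 ||           1          
1 | 0 | 1 | 0 ||           1          
1 | 0 | 0 | 1 ||           1          
1 | 0 | 0 | 0 ||           0          
0 | 1 | 1 | 1 ||           1          
0 | 1 | 1 | 0 ||           1          
0 | 1 | 0 | 1 ||           1          
0 | 1 | 0 | 0 ||           1          
0 | 0 | 1 | 1 ||           1          
0 | 0 | 1 | 0 ||           0          
0 | 0 | 0 | 1 ||           1          
0 | 0 | 0 | 0 ||           1          
14 of 16 rows are 1, so the formula is contingent.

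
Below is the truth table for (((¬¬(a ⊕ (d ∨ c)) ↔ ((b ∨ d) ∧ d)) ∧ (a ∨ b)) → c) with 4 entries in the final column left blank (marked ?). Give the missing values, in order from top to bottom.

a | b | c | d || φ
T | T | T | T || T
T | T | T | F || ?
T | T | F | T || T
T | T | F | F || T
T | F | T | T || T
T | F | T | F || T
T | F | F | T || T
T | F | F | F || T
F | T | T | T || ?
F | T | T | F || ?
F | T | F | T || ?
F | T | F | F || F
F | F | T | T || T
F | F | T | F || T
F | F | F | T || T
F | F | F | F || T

T, T, T, F

Row a=T, b=T, c=T, d=F: ((¬¬(a ⊕ (d ∨ c)) ↔ ((b ∨ d) ∧ d)) ∧ (a ∨ b)) = T, so the formula = T.
Row a=F, b=T, c=T, d=T: ((¬¬(a ⊕ (d ∨ c)) ↔ ((b ∨ d) ∧ d)) ∧ (a ∨ b)) = T, so the formula = T.
Row a=F, b=T, c=T, d=F: ((¬¬(a ⊕ (d ∨ c)) ↔ ((b ∨ d) ∧ d)) ∧ (a ∨ b)) = F, so the formula = T.
Row a=F, b=T, c=F, d=T: ((¬¬(a ⊕ (d ∨ c)) ↔ ((b ∨ d) ∧ d)) ∧ (a ∨ b)) = T, so the formula = F.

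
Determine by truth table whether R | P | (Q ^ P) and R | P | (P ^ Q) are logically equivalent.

P | Q | R || φ | ψ
T | T | T || T | T
T | T | F || T | T
T | F | T || T | T
T | F | F || T | T
F | T | T || T | T
F | T | F || T | T
F | F | T || T | T
F | F | F || F | F
The columns for φ and ψ agree on every row, so they are logically equivalent.

equivalent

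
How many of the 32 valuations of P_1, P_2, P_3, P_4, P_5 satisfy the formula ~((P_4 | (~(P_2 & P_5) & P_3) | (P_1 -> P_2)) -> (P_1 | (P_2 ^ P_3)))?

P_1 | P_2 | P_3 | P_4 | P_5 | φ
--- | --- | --- | --- | --- | -
 T  |  T  |  T  |  T  |  T  | F
 T  |  T  |  T  |  T  |  F  | F
 T  |  T  |  T  |  F  |  T  | F
 T  |  T  |  T  |  F  |  F  | F
 T  |  T  |  F  |  T  |  T  | F
 T  |  T  |  F  |  T  |  F  | F
 T  |  T  |  F  |  F  |  T  | F
 T  |  T  |  F  |  F  |  F  | F
 T  |  F  |  T  |  T  |  T  | F
 T  |  F  |  T  |  T  |  F  | F
 T  |  F  |  T  |  F  |  T  | F
 T  |  F  |  T  |  F  |  F  | F
 T  |  F  |  F  |  T  |  T  | F
 T  |  F  |  F  |  T  |  F  | F
 T  |  F  |  F  |  F  |  T  | F
 T  |  F  |  F  |  F  |  F  | F
 F  |  T  |  T  |  T  |  T  | T
 F  |  T  |  T  |  T  |  F  | T
 F  |  T  |  T  |  F  |  T  | T
 F  |  T  |  T  |  F  |  F  | T
 F  |  T  |  F  |  T  |  T  | F
 F  |  T  |  F  |  T  |  F  | F
 F  |  T  |  F  |  F  |  T  | F
 F  |  T  |  F  |  F  |  F  | F
 F  |  F  |  T  |  T  |  T  | F
 F  |  F  |  T  |  T  |  F  | F
 F  |  F  |  T  |  F  |  T  | F
 F  |  F  |  T  |  F  |  F  | F
 F  |  F  |  F  |  T  |  T  | T
 F  |  F  |  F  |  T  |  F  | T
 F  |  F  |  F  |  F  |  T  | T
 F  |  F  |  F  |  F  |  F  | T
The formula is true on 8 of the 32 rows.

8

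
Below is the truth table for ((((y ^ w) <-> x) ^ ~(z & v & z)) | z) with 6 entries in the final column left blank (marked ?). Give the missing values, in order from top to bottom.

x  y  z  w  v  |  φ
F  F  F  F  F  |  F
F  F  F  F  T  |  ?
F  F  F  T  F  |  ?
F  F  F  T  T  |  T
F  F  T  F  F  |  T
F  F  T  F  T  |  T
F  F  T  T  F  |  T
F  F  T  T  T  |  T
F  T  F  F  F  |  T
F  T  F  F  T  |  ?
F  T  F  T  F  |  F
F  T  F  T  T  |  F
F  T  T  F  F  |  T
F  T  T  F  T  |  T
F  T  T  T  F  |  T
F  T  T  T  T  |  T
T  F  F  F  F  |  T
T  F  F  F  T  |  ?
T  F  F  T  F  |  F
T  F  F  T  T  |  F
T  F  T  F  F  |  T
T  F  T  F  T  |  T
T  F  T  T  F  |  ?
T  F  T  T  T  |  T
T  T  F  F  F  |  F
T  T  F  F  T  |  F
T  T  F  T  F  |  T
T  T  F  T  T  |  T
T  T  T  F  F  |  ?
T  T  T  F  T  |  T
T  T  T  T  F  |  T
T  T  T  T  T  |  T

F, T, T, T, T, T

Row x=F, y=F, z=F, w=F, v=T: (((y ^ w) <-> x) ^ ~(z & v & z)) = F, so the formula = F.
Row x=F, y=F, z=F, w=T, v=F: (((y ^ w) <-> x) ^ ~(z & v & z)) = T, so the formula = T.
Row x=F, y=T, z=F, w=F, v=T: (((y ^ w) <-> x) ^ ~(z & v & z)) = T, so the formula = T.
Row x=T, y=F, z=F, w=F, v=T: (((y ^ w) <-> x) ^ ~(z & v & z)) = T, so the formula = T.
Row x=T, y=F, z=T, w=T, v=F: (((y ^ w) <-> x) ^ ~(z & v & z)) = F, so the formula = T.
Row x=T, y=T, z=T, w=F, v=F: (((y ^ w) <-> x) ^ ~(z & v & z)) = F, so the formula = T.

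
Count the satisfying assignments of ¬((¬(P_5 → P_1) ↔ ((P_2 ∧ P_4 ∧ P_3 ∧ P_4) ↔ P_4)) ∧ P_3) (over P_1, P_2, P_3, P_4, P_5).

P_1 | P_2 | P_3 | P_4 | P_5 || φ
 F  |  F  |  F  |  F  |  F  || T
 F  |  F  |  F  |  F  |  T  || T
 F  |  F  |  F  |  T  |  F  || T
 F  |  F  |  F  |  T  |  T  || T
 F  |  F  |  T  |  F  |  F  || T
 F  |  F  |  T  |  F  |  T  || F
 F  |  F  |  T  |  T  |  F  || F
 F  |  F  |  T  |  T  |  T  || T
 F  |  T  |  F  |  F  |  F  || T
 F  |  T  |  F  |  F  |  T  || T
 F  |  T  |  F  |  T  |  F  || T
 F  |  T  |  F  |  T  |  T  || T
 F  |  T  |  T  |  F  |  F  || T
 F  |  T  |  T  |  F  |  T  || F
 F  |  T  |  T  |  T  |  F  || T
 F  |  T  |  T  |  T  |  T  || F
 T  |  F  |  F  |  F  |  F  || T
 T  |  F  |  F  |  F  |  T  || T
 T  |  F  |  F  |  T  |  F  || T
 T  |  F  |  F  |  T  |  T  || T
 T  |  F  |  T  |  F  |  F  || T
 T  |  F  |  T  |  F  |  T  || T
 T  |  F  |  T  |  T  |  F  || F
 T  |  F  |  T  |  T  |  T  || F
 T  |  T  |  F  |  F  |  F  || T
 T  |  T  |  F  |  F  |  T  || T
 T  |  T  |  F  |  T  |  F  || T
 T  |  T  |  F  |  T  |  T  || T
 T  |  T  |  T  |  F  |  F  || T
 T  |  T  |  T  |  F  |  T  || T
 T  |  T  |  T  |  T  |  F  || T
 T  |  T  |  T  |  T  |  T  || T
The formula is true on 26 of the 32 rows.

26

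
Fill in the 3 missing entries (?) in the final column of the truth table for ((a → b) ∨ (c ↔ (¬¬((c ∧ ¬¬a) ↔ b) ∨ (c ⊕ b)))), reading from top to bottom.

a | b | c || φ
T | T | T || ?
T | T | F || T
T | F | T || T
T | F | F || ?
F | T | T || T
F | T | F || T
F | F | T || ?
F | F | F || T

T, F, T

Row a=T, b=T, c=T: (a → b) = T, (c ↔ (¬¬((c ∧ ¬¬a) ↔ b) ∨ (c ⊕ b))) = T, so the formula = T.
Row a=T, b=F, c=F: (a → b) = F, (c ↔ (¬¬((c ∧ ¬¬a) ↔ b) ∨ (c ⊕ b))) = F, so the formula = F.
Row a=F, b=F, c=T: (a → b) = T, (c ↔ (¬¬((c ∧ ¬¬a) ↔ b) ∨ (c ⊕ b))) = T, so the formula = T.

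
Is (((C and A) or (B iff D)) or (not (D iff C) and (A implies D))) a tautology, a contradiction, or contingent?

A | B | C | D | φ
- | - | - | - | -
T | T | T | T | T
T | T | T | F | T
T | T | F | T | T
T | T | F | F | F
T | F | T | T | T
T | F | T | F | T
T | F | F | T | T
T | F | F | F | T
F | T | T | T | T
F | T | T | F | T
F | T | F | T | T
F | T | F | F | F
F | F | T | T | F
F | F | T | F | T
F | F | F | T | T
F | F | F | F | T
13 of 16 rows are T, so the formula is contingent.

contingent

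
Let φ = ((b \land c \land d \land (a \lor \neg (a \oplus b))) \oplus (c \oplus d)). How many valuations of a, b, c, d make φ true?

9

a | b | c | d | φ
- | - | - | - | -
1 | 1 | 1 | 1 | 1
1 | 1 | 1 | 0 | 1
1 | 1 | 0 | 1 | 1
1 | 1 | 0 | 0 | 0
1 | 0 | 1 | 1 | 0
1 | 0 | 1 | 0 | 1
1 | 0 | 0 | 1 | 1
1 | 0 | 0 | 0 | 0
0 | 1 | 1 | 1 | 0
0 | 1 | 1 | 0 | 1
0 | 1 | 0 | 1 | 1
0 | 1 | 0 | 0 | 0
0 | 0 | 1 | 1 | 0
0 | 0 | 1 | 0 | 1
0 | 0 | 0 | 1 | 1
0 | 0 | 0 | 0 | 0
The formula is true on 9 of the 16 rows.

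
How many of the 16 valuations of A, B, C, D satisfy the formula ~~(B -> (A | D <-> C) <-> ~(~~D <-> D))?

A  B  C  D     (A | D)  ((A | D) <-> C)  (B -> ((A | D) <-> C))  ~D  ~~D  (~~D <-> D)  ~(~~D <-> D)  φ
T  T  T  T        T            T                   T             F    T        T            F        F
T  T  T  F        T            T                   T             T    F        T            F        F
T  T  F  T        T            F                   F             F    T        T            F        T
T  T  F  F        T            F                   F             T    F        T            F        T
T  F  T  T        T            T                   T             F    T        T            F        F
T  F  T  F        T            T                   T             T    F        T            F        F
T  F  F  T        T            F                   T             F    T        T            F        F
T  F  F  F        T            F                   T             T    F        T            F        F
F  T  T  T        T            T                   T             F    T        T            F        F
F  T  T  F        F            F                   F             T    F        T            F        T
F  T  F  T        T            F                   F             F    T        T            F        T
F  T  F  F        F            T                   T             T    F        T            F        F
F  F  T  T        T            T                   T             F    T        T            F        F
F  F  T  F        F            F                   T             T    F        T            F        F
F  F  F  T        T            F                   T             F    T        T            F        F
F  F  F  F        F            T                   T             T    F        T            F        F
The formula is true on 4 of the 16 rows.

4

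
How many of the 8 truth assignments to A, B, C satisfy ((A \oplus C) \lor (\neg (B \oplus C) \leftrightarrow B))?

6

  A      B      C    |    φ  
False  False  False  |  False
False  False   True  |   True
False   True  False  |  False
False   True   True  |   True
 True  False  False  |   True
 True  False   True  |   True
 True   True  False  |   True
 True   True   True  |   True
The formula is true on 6 of the 8 rows.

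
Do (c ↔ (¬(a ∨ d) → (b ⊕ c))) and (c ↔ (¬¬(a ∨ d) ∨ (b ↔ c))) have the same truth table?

a | b | c | d || φ | ψ
F | F | F | F || T | F
F | F | F | T || F | F
F | F | T | F || T | F
F | F | T | T || T | T
F | T | F | F || F | T
F | T | F | T || F | F
F | T | T | F || F | T
F | T | T | T || T | T
T | F | F | F || F | F
T | F | F | T || F | F
T | F | T | F || T | T
T | F | T | T || T | T
T | T | F | F || F | F
T | T | F | T || F | F
T | T | T | F || T | T
T | T | T | T || T | T
The columns differ at a=F, b=F, c=F, d=F (φ=T, ψ=F), so they are not equivalent.

not equivalent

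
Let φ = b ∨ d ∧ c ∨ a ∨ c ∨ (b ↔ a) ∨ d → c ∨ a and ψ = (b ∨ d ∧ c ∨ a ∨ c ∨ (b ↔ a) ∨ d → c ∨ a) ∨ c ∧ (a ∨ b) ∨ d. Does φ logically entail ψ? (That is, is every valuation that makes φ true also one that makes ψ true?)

yes

a | b | c | d | φ | ψ
- | - | - | - | - | -
1 | 1 | 1 | 1 | 1 | 1
1 | 1 | 1 | 0 | 1 | 1
1 | 1 | 0 | 1 | 1 | 1
1 | 1 | 0 | 0 | 1 | 1
1 | 0 | 1 | 1 | 1 | 1
1 | 0 | 1 | 0 | 1 | 1
1 | 0 | 0 | 1 | 1 | 1
1 | 0 | 0 | 0 | 1 | 1
0 | 1 | 1 | 1 | 1 | 1
0 | 1 | 1 | 0 | 1 | 1
0 | 1 | 0 | 1 | 0 | 1
0 | 1 | 0 | 0 | 0 | 0
0 | 0 | 1 | 1 | 1 | 1
0 | 0 | 1 | 0 | 1 | 1
0 | 0 | 0 | 1 | 0 | 1
0 | 0 | 0 | 0 | 0 | 0
In every row where φ is true, ψ is also true, so φ ⊨ ψ.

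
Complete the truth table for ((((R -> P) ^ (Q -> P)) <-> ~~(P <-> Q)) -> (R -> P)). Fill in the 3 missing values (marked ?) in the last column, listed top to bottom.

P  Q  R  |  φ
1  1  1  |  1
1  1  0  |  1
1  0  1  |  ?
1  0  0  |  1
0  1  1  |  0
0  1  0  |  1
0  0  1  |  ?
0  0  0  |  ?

1, 0, 1

Row P=1, Q=0, R=1: (((R -> P) ^ (Q -> P)) <-> ~~(P <-> Q)) = 1, (R -> P) = 1, so the formula = 1.
Row P=0, Q=0, R=1: (((R -> P) ^ (Q -> P)) <-> ~~(P <-> Q)) = 1, (R -> P) = 0, so the formula = 0.
Row P=0, Q=0, R=0: (((R -> P) ^ (Q -> P)) <-> ~~(P <-> Q)) = 0, (R -> P) = 1, so the formula = 1.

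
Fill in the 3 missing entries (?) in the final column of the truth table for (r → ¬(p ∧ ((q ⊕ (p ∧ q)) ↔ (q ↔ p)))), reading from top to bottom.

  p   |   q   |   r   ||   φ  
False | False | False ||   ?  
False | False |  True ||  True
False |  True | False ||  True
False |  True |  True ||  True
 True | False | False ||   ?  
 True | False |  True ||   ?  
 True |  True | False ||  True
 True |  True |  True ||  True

True, True, False

Row p=False, q=False, r=False: ¬(p ∧ ((q ⊕ (p ∧ q)) ↔ (q ↔ p))) = True, so the formula = True.
Row p=True, q=False, r=False: ¬(p ∧ ((q ⊕ (p ∧ q)) ↔ (q ↔ p))) = False, so the formula = True.
Row p=True, q=False, r=True: ¬(p ∧ ((q ⊕ (p ∧ q)) ↔ (q ↔ p))) = False, so the formula = False.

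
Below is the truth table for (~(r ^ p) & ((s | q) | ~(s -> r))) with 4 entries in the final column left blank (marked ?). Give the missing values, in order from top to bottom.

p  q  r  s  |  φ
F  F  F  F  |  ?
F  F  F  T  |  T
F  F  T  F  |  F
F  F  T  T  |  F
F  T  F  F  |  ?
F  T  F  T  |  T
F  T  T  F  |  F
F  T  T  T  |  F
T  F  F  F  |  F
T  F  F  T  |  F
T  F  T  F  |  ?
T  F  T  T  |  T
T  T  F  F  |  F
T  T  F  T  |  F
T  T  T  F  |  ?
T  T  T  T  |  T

F, T, F, T

Row p=F, q=F, r=F, s=F: ~(r ^ p) = T, ((s | q) | ~(s -> r)) = F, so the formula = F.
Row p=F, q=T, r=F, s=F: ~(r ^ p) = T, ((s | q) | ~(s -> r)) = T, so the formula = T.
Row p=T, q=F, r=T, s=F: ~(r ^ p) = T, ((s | q) | ~(s -> r)) = F, so the formula = F.
Row p=T, q=T, r=T, s=F: ~(r ^ p) = T, ((s | q) | ~(s -> r)) = T, so the formula = T.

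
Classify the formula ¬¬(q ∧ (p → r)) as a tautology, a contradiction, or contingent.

contingent

p | q | r | (p → r) | (q ∧ (p → r)) | ¬(q ∧ (p → r)) | ¬¬(q ∧ (p → r))
- | - | - | ------- | ------------- | -------------- | ---------------
0 | 0 | 0 |    1    |       0       |       1        |        0       
0 | 0 | 1 |    1    |       0       |       1        |        0       
0 | 1 | 0 |    1    |       1       |       0        |        1       
0 | 1 | 1 |    1    |       1       |       0        |        1       
1 | 0 | 0 |    0    |       0       |       1        |        0       
1 | 0 | 1 |    1    |       0       |       1        |        0       
1 | 1 | 0 |    0    |       0       |       1        |        0       
1 | 1 | 1 |    1    |       1       |       0        |        1       
3 of 8 rows are 1, so the formula is contingent.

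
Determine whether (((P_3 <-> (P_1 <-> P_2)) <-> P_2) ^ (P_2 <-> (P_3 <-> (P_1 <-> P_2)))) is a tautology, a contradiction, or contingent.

contradiction

P_1 | P_2 | P_3 || (P_1 <-> P_2) | (P_3 <-> (P_1 <-> P_2)) | φ
 T  |  T  |  T  ||       T       |            T            | F
 T  |  T  |  F  ||       T       |            F            | F
 T  |  F  |  T  ||       F       |            F            | F
 T  |  F  |  F  ||       F       |            T            | F
 F  |  T  |  T  ||       F       |            F            | F
 F  |  T  |  F  ||       F       |            T            | F
 F  |  F  |  T  ||       T       |            T            | F
 F  |  F  |  F  ||       T       |            F            | F
Every row is F, so the formula is a contradiction.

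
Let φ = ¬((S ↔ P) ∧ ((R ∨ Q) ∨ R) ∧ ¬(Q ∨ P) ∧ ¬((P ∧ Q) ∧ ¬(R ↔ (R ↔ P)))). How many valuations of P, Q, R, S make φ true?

15

  P   |   Q   |   R   |   S   ||   φ  
 True |  True |  True |  True ||  True
 True |  True |  True | False ||  True
 True |  True | False |  True ||  True
 True |  True | False | False ||  True
 True | False |  True |  True ||  True
 True | False |  True | False ||  True
 True | False | False |  True ||  True
 True | False | False | False ||  True
False |  True |  True |  True ||  True
False |  True |  True | False ||  True
False |  True | False |  True ||  True
False |  True | False | False ||  True
False | False |  True |  True ||  True
False | False |  True | False || False
False | False | False |  True ||  True
False | False | False | False ||  True
The formula is true on 15 of the 16 rows.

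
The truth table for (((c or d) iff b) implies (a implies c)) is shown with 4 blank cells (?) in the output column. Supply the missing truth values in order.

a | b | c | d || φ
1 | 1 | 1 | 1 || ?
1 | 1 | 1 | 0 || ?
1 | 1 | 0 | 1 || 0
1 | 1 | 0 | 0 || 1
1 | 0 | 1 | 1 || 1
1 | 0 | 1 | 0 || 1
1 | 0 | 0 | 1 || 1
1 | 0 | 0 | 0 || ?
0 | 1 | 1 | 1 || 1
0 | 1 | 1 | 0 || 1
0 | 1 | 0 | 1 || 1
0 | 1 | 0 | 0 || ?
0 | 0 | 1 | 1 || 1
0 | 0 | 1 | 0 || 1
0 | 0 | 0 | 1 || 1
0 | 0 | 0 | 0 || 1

Row a=1, b=1, c=1, d=1: ((c or d) iff b) = 1, (a implies c) = 1, so the formula = 1.
Row a=1, b=1, c=1, d=0: ((c or d) iff b) = 1, (a implies c) = 1, so the formula = 1.
Row a=1, b=0, c=0, d=0: ((c or d) iff b) = 1, (a implies c) = 0, so the formula = 0.
Row a=0, b=1, c=0, d=0: ((c or d) iff b) = 0, (a implies c) = 1, so the formula = 1.

1, 1, 0, 1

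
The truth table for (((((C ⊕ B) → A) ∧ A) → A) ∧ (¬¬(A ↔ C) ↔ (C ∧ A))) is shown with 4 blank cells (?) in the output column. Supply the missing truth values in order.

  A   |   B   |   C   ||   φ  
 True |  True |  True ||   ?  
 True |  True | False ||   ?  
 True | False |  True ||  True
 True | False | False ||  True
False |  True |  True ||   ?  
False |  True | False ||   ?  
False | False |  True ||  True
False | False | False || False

True, True, True, False

Row A=True, B=True, C=True: ((((C ⊕ B) → A) ∧ A) → A) = True, (¬¬(A ↔ C) ↔ (C ∧ A)) = True, so the formula = True.
Row A=True, B=True, C=False: ((((C ⊕ B) → A) ∧ A) → A) = True, (¬¬(A ↔ C) ↔ (C ∧ A)) = True, so the formula = True.
Row A=False, B=True, C=True: ((((C ⊕ B) → A) ∧ A) → A) = True, (¬¬(A ↔ C) ↔ (C ∧ A)) = True, so the formula = True.
Row A=False, B=True, C=False: ((((C ⊕ B) → A) ∧ A) → A) = True, (¬¬(A ↔ C) ↔ (C ∧ A)) = False, so the formula = False.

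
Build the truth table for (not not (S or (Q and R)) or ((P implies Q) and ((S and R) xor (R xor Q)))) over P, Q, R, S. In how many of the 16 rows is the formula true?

P | Q | R | S || φ
F | F | F | F || F
F | F | F | T || T
F | F | T | F || T
F | F | T | T || T
F | T | F | F || T
F | T | F | T || T
F | T | T | F || T
F | T | T | T || T
T | F | F | F || F
T | F | F | T || T
T | F | T | F || F
T | F | T | T || T
T | T | F | F || T
T | T | F | T || T
T | T | T | F || T
T | T | T | T || T
The formula is true on 13 of the 16 rows.

13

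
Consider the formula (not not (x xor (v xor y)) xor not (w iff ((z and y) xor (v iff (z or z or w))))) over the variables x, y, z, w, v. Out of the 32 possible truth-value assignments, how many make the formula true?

16

  x   |   y   |   z   |   w   |   v   ||   φ  
 True |  True |  True |  True |  True || False
 True |  True |  True |  True | False || False
 True |  True |  True | False |  True ||  True
 True |  True |  True | False | False ||  True
 True |  True | False |  True |  True ||  True
 True |  True | False |  True | False ||  True
 True |  True | False | False |  True ||  True
 True |  True | False | False | False ||  True
 True | False |  True |  True |  True || False
 True | False |  True |  True | False || False
 True | False |  True | False |  True ||  True
 True | False |  True | False | False ||  True
 True | False | False |  True |  True || False
 True | False | False |  True | False || False
 True | False | False | False |  True || False
 True | False | False | False | False || False
False |  True |  True |  True |  True ||  True
False |  True |  True |  True | False ||  True
False |  True |  True | False |  True || False
False |  True |  True | False | False || False
False |  True | False |  True |  True || False
False |  True | False |  True | False || False
False |  True | False | False |  True || False
False |  True | False | False | False || False
False | False |  True |  True |  True ||  True
False | False |  True |  True | False ||  True
False | False |  True | False |  True || False
False | False |  True | False | False || False
False | False | False |  True |  True ||  True
False | False | False |  True | False ||  True
False | False | False | False |  True ||  True
False | False | False | False | False ||  True
The formula is true on 16 of the 32 rows.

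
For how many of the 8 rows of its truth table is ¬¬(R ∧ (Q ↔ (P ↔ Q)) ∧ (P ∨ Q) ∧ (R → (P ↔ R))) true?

2

P | Q | R | (P ↔ Q) | (Q ↔ (P ↔ Q)) | (P ∨ Q) | (P ↔ R) | (R → (P ↔ R)) | φ
- | - | - | ------- | ------------- | ------- | ------- | ------------- | -
1 | 1 | 1 |    1    |       1       |    1    |    1    |       1       | 1
1 | 1 | 0 |    1    |       1       |    1    |    0    |       1       | 0
1 | 0 | 1 |    0    |       1       |    1    |    1    |       1       | 1
1 | 0 | 0 |    0    |       1       |    1    |    0    |       1       | 0
0 | 1 | 1 |    0    |       0       |    1    |    0    |       0       | 0
0 | 1 | 0 |    0    |       0       |    1    |    1    |       1       | 0
0 | 0 | 1 |    1    |       0       |    0    |    0    |       0       | 0
0 | 0 | 0 |    1    |       0       |    0    |    1    |       1       | 0
The formula is true on 2 of the 8 rows.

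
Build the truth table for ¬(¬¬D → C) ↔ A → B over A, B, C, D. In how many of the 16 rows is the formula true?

  A   |   B   |   C   |   D   | (¬(¬¬D → C) ↔ (A → B))
----- | ----- | ----- | ----- | ----------------------
False | False | False | False |         False         
False | False | False |  True |          True         
False | False |  True | False |         False         
False | False |  True |  True |         False         
False |  True | False | False |         False         
False |  True | False |  True |          True         
False |  True |  True | False |         False         
False |  True |  True |  True |         False         
 True | False | False | False |          True         
 True | False | False |  True |         False         
 True | False |  True | False |          True         
 True | False |  True |  True |          True         
 True |  True | False | False |         False         
 True |  True | False |  True |          True         
 True |  True |  True | False |         False         
 True |  True |  True |  True |         False         
The formula is true on 6 of the 16 rows.

6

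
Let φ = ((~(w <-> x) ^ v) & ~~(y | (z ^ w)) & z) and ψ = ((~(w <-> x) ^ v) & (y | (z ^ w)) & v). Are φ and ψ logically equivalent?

not equivalent

x  y  z  w  v  |  φ  ψ
F  F  F  F  F  |  F  F
F  F  F  F  T  |  F  F
F  F  F  T  F  |  F  F
F  F  F  T  T  |  F  F
F  F  T  F  F  |  F  F
F  F  T  F  T  |  T  T
F  F  T  T  F  |  F  F
F  F  T  T  T  |  F  F
F  T  F  F  F  |  F  F
F  T  F  F  T  |  F  T
F  T  F  T  F  |  F  F
F  T  F  T  T  |  F  F
F  T  T  F  F  |  F  F
F  T  T  F  T  |  T  T
F  T  T  T  F  |  T  F
F  T  T  T  T  |  F  F
T  F  F  F  F  |  F  F
T  F  F  F  T  |  F  F
T  F  F  T  F  |  F  F
T  F  F  T  T  |  F  T
T  F  T  F  F  |  T  F
T  F  T  F  T  |  F  F
T  F  T  T  F  |  F  F
T  F  T  T  T  |  F  F
T  T  F  F  F  |  F  F
T  T  F  F  T  |  F  F
T  T  F  T  F  |  F  F
T  T  F  T  T  |  F  T
T  T  T  F  F  |  T  F
T  T  T  F  T  |  F  F
T  T  T  T  F  |  F  F
T  T  T  T  T  |  T  T
The columns differ at x=F, y=T, z=F, w=F, v=T (φ=F, ψ=T), so they are not equivalent.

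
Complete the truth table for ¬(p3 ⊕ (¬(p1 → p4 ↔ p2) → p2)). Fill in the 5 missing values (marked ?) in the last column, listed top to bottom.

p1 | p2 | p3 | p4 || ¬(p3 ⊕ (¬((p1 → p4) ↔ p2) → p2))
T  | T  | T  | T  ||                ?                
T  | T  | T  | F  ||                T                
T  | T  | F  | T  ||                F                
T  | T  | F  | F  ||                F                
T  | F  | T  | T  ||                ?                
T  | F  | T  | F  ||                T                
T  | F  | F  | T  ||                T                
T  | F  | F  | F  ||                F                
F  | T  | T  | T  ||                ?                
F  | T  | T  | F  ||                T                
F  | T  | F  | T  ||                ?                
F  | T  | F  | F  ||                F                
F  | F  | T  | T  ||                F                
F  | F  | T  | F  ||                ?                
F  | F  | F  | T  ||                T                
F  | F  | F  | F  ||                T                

T, F, T, F, F

Row p1=T, p2=T, p3=T, p4=T: (¬(p1 → p4 ↔ p2) → p2) = T, (p3 ⊕ (¬(p1 → p4 ↔ p2) → p2)) = F, so ¬(p3 ⊕ (¬((p1 → p4) ↔ p2) → p2)) = T.
Row p1=T, p2=F, p3=T, p4=T: (¬(p1 → p4 ↔ p2) → p2) = F, (p3 ⊕ (¬(p1 → p4 ↔ p2) → p2)) = T, so ¬(p3 ⊕ (¬((p1 → p4) ↔ p2) → p2)) = F.
Row p1=F, p2=T, p3=T, p4=T: (¬(p1 → p4 ↔ p2) → p2) = T, (p3 ⊕ (¬(p1 → p4 ↔ p2) → p2)) = F, so ¬(p3 ⊕ (¬((p1 → p4) ↔ p2) → p2)) = T.
Row p1=F, p2=T, p3=F, p4=T: (¬(p1 → p4 ↔ p2) → p2) = T, (p3 ⊕ (¬(p1 → p4 ↔ p2) → p2)) = T, so ¬(p3 ⊕ (¬((p1 → p4) ↔ p2) → p2)) = F.
Row p1=F, p2=F, p3=T, p4=F: (¬(p1 → p4 ↔ p2) → p2) = F, (p3 ⊕ (¬(p1 → p4 ↔ p2) → p2)) = T, so ¬(p3 ⊕ (¬((p1 → p4) ↔ p2) → p2)) = F.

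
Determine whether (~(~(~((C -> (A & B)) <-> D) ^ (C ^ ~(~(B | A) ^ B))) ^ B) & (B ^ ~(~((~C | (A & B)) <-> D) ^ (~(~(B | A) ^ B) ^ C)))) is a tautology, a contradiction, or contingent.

contradiction

  A   |   B   |   C   |   D   |   φ  
----- | ----- | ----- | ----- | -----
 True |  True |  True |  True | False
 True |  True |  True | False | False
 True |  True | False |  True | False
 True |  True | False | False | False
 True | False |  True |  True | False
 True | False |  True | False | False
 True | False | False |  True | False
 True | False | False | False | False
False |  True |  True |  True | False
False |  True |  True | False | False
False |  True | False |  True | False
False |  True | False | False | False
False | False |  True |  True | False
False | False |  True | False | False
False | False | False |  True | False
False | False | False | False | False
Every row is False, so the formula is a contradiction.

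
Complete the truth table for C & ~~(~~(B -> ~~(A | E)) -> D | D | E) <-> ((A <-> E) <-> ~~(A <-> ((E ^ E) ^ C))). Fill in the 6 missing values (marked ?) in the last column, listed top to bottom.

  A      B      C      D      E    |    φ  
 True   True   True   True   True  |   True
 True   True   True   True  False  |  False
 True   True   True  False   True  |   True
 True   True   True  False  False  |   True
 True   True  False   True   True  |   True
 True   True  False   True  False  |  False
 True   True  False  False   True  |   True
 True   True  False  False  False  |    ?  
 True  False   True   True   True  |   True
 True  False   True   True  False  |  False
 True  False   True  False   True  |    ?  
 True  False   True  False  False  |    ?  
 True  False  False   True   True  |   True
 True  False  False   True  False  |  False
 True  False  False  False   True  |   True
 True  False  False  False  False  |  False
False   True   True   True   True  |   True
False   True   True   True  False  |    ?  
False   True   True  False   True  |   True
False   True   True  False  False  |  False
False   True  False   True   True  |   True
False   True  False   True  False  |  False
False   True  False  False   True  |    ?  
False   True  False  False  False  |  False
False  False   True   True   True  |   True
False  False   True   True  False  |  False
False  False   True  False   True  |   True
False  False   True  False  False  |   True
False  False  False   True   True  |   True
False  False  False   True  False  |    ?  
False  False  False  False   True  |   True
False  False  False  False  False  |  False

Row A=True, B=True, C=False, D=False, E=False: (C & ~~(~~(B -> ~~(A | E)) -> D | D | E)) = False, ((A <-> E) <-> ~~(A <-> ((E ^ E) ^ C))) = True, so the formula = False.
Row A=True, B=False, C=True, D=False, E=True: (C & ~~(~~(B -> ~~(A | E)) -> D | D | E)) = True, ((A <-> E) <-> ~~(A <-> ((E ^ E) ^ C))) = True, so the formula = True.
Row A=True, B=False, C=True, D=False, E=False: (C & ~~(~~(B -> ~~(A | E)) -> D | D | E)) = False, ((A <-> E) <-> ~~(A <-> ((E ^ E) ^ C))) = False, so the formula = True.
Row A=False, B=True, C=True, D=True, E=False: (C & ~~(~~(B -> ~~(A | E)) -> D | D | E)) = True, ((A <-> E) <-> ~~(A <-> ((E ^ E) ^ C))) = False, so the formula = False.
Row A=False, B=True, C=False, D=False, E=True: (C & ~~(~~(B -> ~~(A | E)) -> D | D | E)) = False, ((A <-> E) <-> ~~(A <-> ((E ^ E) ^ C))) = False, so the formula = True.
Row A=False, B=False, C=False, D=True, E=False: (C & ~~(~~(B -> ~~(A | E)) -> D | D | E)) = False, ((A <-> E) <-> ~~(A <-> ((E ^ E) ^ C))) = True, so the formula = False.

False, True, True, False, True, False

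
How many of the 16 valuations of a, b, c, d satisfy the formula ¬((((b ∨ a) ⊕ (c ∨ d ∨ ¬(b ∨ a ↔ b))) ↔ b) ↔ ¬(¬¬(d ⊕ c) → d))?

  a   |   b   |   c   |   d   | (b ∨ a) | ((b ∨ a) ↔ b) | ¬((b ∨ a) ↔ b) | (c ∨ d ∨ ¬((b ∨ a) ↔ b)) | (d ⊕ c) | ¬(d ⊕ c) | ¬¬(d ⊕ c) | (¬¬(d ⊕ c) → d) | ¬(¬¬(d ⊕ c) → d) |   φ  
----- | ----- | ----- | ----- | ------- | ------------- | -------------- | ------------------------ | ------- | -------- | --------- | --------------- | ---------------- | -----
 True |  True |  True |  True |   True  |      True     |     False      |           True           |  False  |   True   |   False   |       True      |      False       | False
 True |  True |  True | False |   True  |      True     |     False      |           True           |   True  |  False   |    True   |      False      |       True       |  True
 True |  True | False |  True |   True  |      True     |     False      |           True           |   True  |  False   |    True   |       True      |      False       | False
 True |  True | False | False |   True  |      True     |     False      |          False           |  False  |   True   |   False   |       True      |      False       |  True
 True | False |  True |  True |   True  |     False     |      True      |           True           |  False  |   True   |   False   |       True      |      False       |  True
 True | False |  True | False |   True  |     False     |      True      |           True           |   True  |  False   |    True   |      False      |       True       | False
 True | False | False |  True |   True  |     False     |      True      |           True           |   True  |  False   |    True   |       True      |      False       |  True
 True | False | False | False |   True  |     False     |      True      |           True           |  False  |   True   |   False   |       True      |      False       |  True
False |  True |  True |  True |   True  |      True     |     False      |           True           |  False  |   True   |   False   |       True      |      False       | False
False |  True |  True | False |   True  |      True     |     False      |           True           |   True  |  False   |    True   |      False      |       True       |  True
False |  True | False |  True |   True  |      True     |     False      |           True           |   True  |  False   |    True   |       True      |      False       | False
False |  True | False | False |   True  |      True     |     False      |          False           |  False  |   True   |   False   |       True      |      False       |  True
False | False |  True |  True |  False  |      True     |     False      |           True           |  False  |   True   |   False   |       True      |      False       | False
False | False |  True | False |  False  |      True     |     False      |           True           |   True  |  False   |    True   |      False      |       True       |  True
False | False | False |  True |  False  |      True     |     False      |           True           |   True  |  False   |    True   |       True      |      False       | False
False | False | False | False |  False  |      True     |     False      |          False           |  False  |   True   |   False   |       True      |      False       |  True
The formula is true on 9 of the 16 rows.

9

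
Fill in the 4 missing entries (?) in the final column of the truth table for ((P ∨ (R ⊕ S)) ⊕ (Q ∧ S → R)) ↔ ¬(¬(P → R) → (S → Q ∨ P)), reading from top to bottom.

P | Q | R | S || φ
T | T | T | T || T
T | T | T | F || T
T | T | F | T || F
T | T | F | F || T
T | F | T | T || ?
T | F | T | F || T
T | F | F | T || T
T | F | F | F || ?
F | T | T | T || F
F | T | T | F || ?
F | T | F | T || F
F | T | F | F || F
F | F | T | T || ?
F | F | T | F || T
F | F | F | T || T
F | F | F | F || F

Row P=T, Q=F, R=T, S=T: ((P ∨ (R ⊕ S)) ⊕ (Q ∧ S → R)) = F, ¬(¬(P → R) → (S → Q ∨ P)) = F, so the formula = T.
Row P=T, Q=F, R=F, S=F: ((P ∨ (R ⊕ S)) ⊕ (Q ∧ S → R)) = F, ¬(¬(P → R) → (S → Q ∨ P)) = F, so the formula = T.
Row P=F, Q=T, R=T, S=F: ((P ∨ (R ⊕ S)) ⊕ (Q ∧ S → R)) = F, ¬(¬(P → R) → (S → Q ∨ P)) = F, so the formula = T.
Row P=F, Q=F, R=T, S=T: ((P ∨ (R ⊕ S)) ⊕ (Q ∧ S → R)) = T, ¬(¬(P → R) → (S → Q ∨ P)) = F, so the formula = F.

T, T, T, F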